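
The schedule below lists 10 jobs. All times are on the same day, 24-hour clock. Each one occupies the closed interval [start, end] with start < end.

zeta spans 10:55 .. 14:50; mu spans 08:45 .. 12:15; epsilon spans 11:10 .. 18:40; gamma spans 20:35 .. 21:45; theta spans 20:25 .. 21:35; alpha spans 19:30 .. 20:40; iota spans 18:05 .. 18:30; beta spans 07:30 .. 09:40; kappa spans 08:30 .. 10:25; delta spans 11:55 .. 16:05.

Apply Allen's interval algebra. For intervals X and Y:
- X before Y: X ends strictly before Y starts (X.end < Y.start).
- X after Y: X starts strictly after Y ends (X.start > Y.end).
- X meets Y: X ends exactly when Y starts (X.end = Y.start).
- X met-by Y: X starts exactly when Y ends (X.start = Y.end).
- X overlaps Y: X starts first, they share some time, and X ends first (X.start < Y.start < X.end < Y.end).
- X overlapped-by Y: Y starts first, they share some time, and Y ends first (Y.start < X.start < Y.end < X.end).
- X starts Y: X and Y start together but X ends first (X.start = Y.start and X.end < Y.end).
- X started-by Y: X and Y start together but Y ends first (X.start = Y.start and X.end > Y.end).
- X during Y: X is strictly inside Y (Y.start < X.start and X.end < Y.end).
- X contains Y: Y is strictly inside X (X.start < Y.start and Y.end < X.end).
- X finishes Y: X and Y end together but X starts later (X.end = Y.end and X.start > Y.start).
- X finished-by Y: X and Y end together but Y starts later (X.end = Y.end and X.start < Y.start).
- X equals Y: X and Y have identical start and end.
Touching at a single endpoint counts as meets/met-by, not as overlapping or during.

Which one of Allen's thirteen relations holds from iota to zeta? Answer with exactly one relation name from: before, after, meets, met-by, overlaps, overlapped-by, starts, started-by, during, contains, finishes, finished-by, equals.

iota = [18:05, 18:30]; zeta = [10:55, 14:50].
Compare endpoints: iota.start > zeta.start, iota.start > zeta.end, iota.end > zeta.start, iota.end > zeta.end.
That pattern is 'after'.

after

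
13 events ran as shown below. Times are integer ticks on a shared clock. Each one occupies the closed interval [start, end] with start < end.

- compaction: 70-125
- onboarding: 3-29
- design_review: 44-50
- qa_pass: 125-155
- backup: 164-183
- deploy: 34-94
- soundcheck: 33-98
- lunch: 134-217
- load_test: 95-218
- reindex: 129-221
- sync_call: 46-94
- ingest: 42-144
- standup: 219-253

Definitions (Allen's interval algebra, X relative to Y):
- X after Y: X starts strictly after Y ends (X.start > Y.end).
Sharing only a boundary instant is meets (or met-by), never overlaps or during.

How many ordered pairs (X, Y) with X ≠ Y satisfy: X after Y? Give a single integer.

Checking all 156 ordered pairs for relation 'after'; matching pairs in alphabetical order:
(backup, compaction): backup after compaction ✓
(backup, deploy): backup after deploy ✓
(backup, design_review): backup after design_review ✓
(backup, ingest): backup after ingest ✓
(backup, onboarding): backup after onboarding ✓
(backup, qa_pass): backup after qa_pass ✓
(backup, soundcheck): backup after soundcheck ✓
(backup, sync_call): backup after sync_call ✓
(compaction, design_review): compaction after design_review ✓
(compaction, onboarding): compaction after onboarding ✓
(deploy, onboarding): deploy after onboarding ✓
(design_review, onboarding): design_review after onboarding ✓
(ingest, onboarding): ingest after onboarding ✓
(load_test, deploy): load_test after deploy ✓
(load_test, design_review): load_test after design_review ✓
(load_test, onboarding): load_test after onboarding ✓
(load_test, sync_call): load_test after sync_call ✓
(lunch, compaction): lunch after compaction ✓
(lunch, deploy): lunch after deploy ✓
(lunch, design_review): lunch after design_review ✓
(lunch, onboarding): lunch after onboarding ✓
(lunch, soundcheck): lunch after soundcheck ✓
(lunch, sync_call): lunch after sync_call ✓
(qa_pass, deploy): qa_pass after deploy ✓
... plus 23 further pairs not listed.
Count: 47.

47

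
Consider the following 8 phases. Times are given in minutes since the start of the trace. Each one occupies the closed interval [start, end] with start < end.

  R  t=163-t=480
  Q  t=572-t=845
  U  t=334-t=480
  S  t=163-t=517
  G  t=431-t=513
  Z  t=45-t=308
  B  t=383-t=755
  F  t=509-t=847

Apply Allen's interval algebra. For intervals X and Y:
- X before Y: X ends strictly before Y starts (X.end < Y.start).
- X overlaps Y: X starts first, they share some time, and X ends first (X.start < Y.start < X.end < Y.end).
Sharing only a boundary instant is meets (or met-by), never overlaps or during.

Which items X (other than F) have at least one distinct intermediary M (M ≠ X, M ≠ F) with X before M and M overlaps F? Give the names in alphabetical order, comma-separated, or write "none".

Target F = [t=509, t=847].
Intermediaries M with M overlaps F: B, G, S.
Via B — items with X before B: Z.
Via G — items with X before G: Z.
Via S — items with X before S: none.
Union: Z.

Z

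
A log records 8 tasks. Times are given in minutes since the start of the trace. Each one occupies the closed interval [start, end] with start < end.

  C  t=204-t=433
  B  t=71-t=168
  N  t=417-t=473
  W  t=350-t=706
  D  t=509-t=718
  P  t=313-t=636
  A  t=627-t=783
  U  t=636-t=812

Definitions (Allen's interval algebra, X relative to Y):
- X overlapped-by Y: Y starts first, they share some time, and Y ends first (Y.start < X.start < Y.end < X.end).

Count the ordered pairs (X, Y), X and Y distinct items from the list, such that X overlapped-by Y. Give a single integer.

Checking all 56 ordered pairs for relation 'overlapped-by'; matching pairs in alphabetical order:
(A, D): A overlapped-by D ✓
(A, P): A overlapped-by P ✓
(A, W): A overlapped-by W ✓
(D, P): D overlapped-by P ✓
(D, W): D overlapped-by W ✓
(N, C): N overlapped-by C ✓
(P, C): P overlapped-by C ✓
(U, A): U overlapped-by A ✓
(U, D): U overlapped-by D ✓
(U, W): U overlapped-by W ✓
(W, C): W overlapped-by C ✓
(W, P): W overlapped-by P ✓
Count: 12.

12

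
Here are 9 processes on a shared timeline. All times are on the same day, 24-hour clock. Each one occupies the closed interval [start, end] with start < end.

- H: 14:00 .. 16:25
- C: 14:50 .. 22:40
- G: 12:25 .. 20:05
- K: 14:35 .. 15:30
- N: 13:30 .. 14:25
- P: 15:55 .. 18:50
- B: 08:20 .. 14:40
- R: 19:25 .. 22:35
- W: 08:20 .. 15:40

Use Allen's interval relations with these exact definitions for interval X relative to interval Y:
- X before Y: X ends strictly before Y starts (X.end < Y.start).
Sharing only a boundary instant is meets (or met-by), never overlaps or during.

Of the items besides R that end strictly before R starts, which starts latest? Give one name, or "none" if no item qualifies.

Target R = [19:25, 22:35].
B [08:20, 14:40] → before → candidate.
C [14:50, 22:40] → contains → excluded.
G [12:25, 20:05] → overlaps → excluded.
H [14:00, 16:25] → before → candidate.
K [14:35, 15:30] → before → candidate.
N [13:30, 14:25] → before → candidate.
P [15:55, 18:50] → before → candidate.
W [08:20, 15:40] → before → candidate.
Among candidates, latest start is 15:55 → P.

P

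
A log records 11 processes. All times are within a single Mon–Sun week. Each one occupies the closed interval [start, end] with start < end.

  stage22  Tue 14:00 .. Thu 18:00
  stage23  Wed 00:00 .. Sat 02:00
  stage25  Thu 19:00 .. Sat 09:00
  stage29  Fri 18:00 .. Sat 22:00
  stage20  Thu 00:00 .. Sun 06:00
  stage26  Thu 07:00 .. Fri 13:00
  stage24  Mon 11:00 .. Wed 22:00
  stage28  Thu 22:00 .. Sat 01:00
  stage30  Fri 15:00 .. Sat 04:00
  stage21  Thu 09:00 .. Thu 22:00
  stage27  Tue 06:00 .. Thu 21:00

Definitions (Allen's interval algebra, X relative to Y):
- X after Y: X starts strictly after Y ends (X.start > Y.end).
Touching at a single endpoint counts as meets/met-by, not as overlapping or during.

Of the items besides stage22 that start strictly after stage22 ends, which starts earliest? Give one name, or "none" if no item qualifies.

stage25

Target stage22 = [Tue 14:00, Thu 18:00].
stage20 [Thu 00:00, Sun 06:00] → overlapped-by → excluded.
stage21 [Thu 09:00, Thu 22:00] → overlapped-by → excluded.
stage23 [Wed 00:00, Sat 02:00] → overlapped-by → excluded.
stage24 [Mon 11:00, Wed 22:00] → overlaps → excluded.
stage25 [Thu 19:00, Sat 09:00] → after → candidate.
stage26 [Thu 07:00, Fri 13:00] → overlapped-by → excluded.
stage27 [Tue 06:00, Thu 21:00] → contains → excluded.
stage28 [Thu 22:00, Sat 01:00] → after → candidate.
stage29 [Fri 18:00, Sat 22:00] → after → candidate.
stage30 [Fri 15:00, Sat 04:00] → after → candidate.
Among candidates, earliest start is Thu 19:00 → stage25.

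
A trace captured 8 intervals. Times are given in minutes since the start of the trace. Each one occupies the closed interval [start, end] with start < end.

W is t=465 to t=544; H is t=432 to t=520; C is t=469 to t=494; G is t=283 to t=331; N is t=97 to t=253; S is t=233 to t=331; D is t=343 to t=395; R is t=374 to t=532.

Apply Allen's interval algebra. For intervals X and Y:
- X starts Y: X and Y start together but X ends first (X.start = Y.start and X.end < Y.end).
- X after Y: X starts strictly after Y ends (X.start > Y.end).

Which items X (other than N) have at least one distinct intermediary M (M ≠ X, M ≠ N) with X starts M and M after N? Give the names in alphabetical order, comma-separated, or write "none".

Target N = [t=97, t=253].
Intermediaries M with M after N: C, D, G, H, R, W.
Via C — items with X starts C: none.
Via D — items with X starts D: none.
Via G — items with X starts G: none.
Via H — items with X starts H: none.
Via R — items with X starts R: none.
Via W — items with X starts W: none.
Union: none.

none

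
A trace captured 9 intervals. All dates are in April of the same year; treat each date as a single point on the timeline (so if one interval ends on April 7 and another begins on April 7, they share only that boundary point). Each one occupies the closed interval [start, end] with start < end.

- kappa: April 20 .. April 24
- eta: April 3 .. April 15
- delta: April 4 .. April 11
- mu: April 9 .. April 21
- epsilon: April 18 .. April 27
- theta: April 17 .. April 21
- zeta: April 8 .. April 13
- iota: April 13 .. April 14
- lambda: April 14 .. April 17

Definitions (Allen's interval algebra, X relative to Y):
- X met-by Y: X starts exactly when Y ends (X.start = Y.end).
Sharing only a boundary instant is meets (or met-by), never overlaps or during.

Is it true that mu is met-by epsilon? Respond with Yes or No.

No

mu = [April 9, April 21], epsilon = [April 18, April 27].
Actual relation of mu to epsilon: overlaps.
Asked whether 'met-by' holds → No.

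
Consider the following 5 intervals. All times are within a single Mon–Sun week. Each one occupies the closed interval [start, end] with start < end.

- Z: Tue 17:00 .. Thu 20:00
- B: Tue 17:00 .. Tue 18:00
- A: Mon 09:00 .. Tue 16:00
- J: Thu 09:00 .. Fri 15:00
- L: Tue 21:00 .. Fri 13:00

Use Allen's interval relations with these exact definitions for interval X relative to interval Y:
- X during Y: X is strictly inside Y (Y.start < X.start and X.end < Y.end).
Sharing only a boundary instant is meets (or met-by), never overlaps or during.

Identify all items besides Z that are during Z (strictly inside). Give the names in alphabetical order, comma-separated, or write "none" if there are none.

none

Target Z = [Tue 17:00, Thu 20:00].
A [Mon 09:00, Tue 16:00] → before → no.
B [Tue 17:00, Tue 18:00] → starts → no.
J [Thu 09:00, Fri 15:00] → overlapped-by → no.
L [Tue 21:00, Fri 13:00] → overlapped-by → no.
Result: none.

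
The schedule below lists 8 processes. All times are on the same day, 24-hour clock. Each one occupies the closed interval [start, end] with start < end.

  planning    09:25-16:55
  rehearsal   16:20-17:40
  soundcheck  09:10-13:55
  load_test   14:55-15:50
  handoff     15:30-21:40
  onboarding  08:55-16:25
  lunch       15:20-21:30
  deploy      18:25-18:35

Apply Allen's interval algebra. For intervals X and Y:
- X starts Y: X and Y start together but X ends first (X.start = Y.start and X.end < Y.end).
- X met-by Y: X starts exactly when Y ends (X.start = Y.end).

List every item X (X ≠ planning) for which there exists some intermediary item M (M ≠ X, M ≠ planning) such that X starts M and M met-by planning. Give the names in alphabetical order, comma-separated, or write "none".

none

Target planning = [09:25, 16:55].
Intermediaries M with M met-by planning: none.
Union: none.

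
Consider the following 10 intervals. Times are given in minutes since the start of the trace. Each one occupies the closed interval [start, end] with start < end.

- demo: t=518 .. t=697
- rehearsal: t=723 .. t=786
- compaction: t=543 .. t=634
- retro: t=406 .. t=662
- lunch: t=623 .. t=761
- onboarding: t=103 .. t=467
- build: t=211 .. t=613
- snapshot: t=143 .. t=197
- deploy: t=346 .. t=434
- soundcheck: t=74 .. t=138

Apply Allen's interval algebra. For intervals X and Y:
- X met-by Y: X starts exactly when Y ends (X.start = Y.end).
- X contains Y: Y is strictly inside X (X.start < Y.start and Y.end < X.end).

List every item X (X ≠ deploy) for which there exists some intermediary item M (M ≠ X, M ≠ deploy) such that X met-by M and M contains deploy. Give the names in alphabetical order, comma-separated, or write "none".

none

Target deploy = [t=346, t=434].
Intermediaries M with M contains deploy: build, onboarding.
Via build — items with X met-by build: none.
Via onboarding — items with X met-by onboarding: none.
Union: none.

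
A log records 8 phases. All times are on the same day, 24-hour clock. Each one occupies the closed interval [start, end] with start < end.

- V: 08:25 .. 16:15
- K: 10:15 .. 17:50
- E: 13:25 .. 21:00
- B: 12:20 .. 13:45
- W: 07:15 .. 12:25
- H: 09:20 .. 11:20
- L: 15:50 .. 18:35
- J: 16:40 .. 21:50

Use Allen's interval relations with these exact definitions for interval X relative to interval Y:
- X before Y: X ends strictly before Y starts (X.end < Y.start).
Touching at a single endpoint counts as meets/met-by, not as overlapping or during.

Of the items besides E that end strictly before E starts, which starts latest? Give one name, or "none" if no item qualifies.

Target E = [13:25, 21:00].
B [12:20, 13:45] → overlaps → excluded.
H [09:20, 11:20] → before → candidate.
J [16:40, 21:50] → overlapped-by → excluded.
K [10:15, 17:50] → overlaps → excluded.
L [15:50, 18:35] → during → excluded.
V [08:25, 16:15] → overlaps → excluded.
W [07:15, 12:25] → before → candidate.
Among candidates, latest start is 09:20 → H.

H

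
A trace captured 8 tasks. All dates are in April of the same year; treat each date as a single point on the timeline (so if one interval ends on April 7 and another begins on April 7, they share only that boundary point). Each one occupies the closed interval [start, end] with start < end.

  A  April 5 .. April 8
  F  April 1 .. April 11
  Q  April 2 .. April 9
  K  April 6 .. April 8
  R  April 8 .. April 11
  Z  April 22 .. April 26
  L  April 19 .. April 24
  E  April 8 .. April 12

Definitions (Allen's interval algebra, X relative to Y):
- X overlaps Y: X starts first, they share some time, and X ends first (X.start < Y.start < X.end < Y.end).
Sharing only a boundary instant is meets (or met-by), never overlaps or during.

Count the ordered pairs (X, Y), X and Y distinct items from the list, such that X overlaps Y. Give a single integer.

4

Checking all 56 ordered pairs for relation 'overlaps'; matching pairs in alphabetical order:
(F, E): F overlaps E ✓
(L, Z): L overlaps Z ✓
(Q, E): Q overlaps E ✓
(Q, R): Q overlaps R ✓
Count: 4.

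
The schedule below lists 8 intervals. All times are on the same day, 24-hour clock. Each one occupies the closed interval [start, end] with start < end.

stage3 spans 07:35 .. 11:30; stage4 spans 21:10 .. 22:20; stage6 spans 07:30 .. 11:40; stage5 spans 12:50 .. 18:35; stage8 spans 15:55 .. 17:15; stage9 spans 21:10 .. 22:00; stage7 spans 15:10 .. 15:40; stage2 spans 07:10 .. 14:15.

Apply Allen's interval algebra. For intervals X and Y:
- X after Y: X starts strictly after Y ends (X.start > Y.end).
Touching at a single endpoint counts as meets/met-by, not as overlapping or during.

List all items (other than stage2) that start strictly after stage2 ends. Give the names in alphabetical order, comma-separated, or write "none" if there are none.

Target stage2 = [07:10, 14:15].
stage3 [07:35, 11:30] → during → no.
stage4 [21:10, 22:20] → after → yes.
stage5 [12:50, 18:35] → overlapped-by → no.
stage6 [07:30, 11:40] → during → no.
stage7 [15:10, 15:40] → after → yes.
stage8 [15:55, 17:15] → after → yes.
stage9 [21:10, 22:00] → after → yes.
Result: stage4, stage7, stage8, stage9.

stage4, stage7, stage8, stage9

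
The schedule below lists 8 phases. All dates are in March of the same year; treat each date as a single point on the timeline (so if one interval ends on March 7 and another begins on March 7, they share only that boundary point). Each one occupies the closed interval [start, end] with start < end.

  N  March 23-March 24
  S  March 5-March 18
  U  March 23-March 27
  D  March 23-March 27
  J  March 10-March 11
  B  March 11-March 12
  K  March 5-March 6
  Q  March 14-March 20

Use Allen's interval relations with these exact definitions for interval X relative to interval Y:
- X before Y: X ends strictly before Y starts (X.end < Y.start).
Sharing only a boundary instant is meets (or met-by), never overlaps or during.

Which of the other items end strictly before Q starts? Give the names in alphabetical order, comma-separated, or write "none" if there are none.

Target Q = [March 14, March 20].
B [March 11, March 12] → before → yes.
D [March 23, March 27] → after → no.
J [March 10, March 11] → before → yes.
K [March 5, March 6] → before → yes.
N [March 23, March 24] → after → no.
S [March 5, March 18] → overlaps → no.
U [March 23, March 27] → after → no.
Result: B, J, K.

B, J, K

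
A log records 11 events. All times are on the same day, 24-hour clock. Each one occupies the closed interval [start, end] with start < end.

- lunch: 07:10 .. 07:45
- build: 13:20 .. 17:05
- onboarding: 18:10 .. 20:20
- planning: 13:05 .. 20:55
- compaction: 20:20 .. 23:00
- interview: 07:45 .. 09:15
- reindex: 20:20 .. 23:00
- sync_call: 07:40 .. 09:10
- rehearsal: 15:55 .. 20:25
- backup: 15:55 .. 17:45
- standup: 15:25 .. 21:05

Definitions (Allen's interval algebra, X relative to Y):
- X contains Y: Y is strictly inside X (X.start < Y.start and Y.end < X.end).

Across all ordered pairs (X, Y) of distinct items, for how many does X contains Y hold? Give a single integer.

Checking all 110 ordered pairs for relation 'contains'; matching pairs in alphabetical order:
(planning, backup): planning contains backup ✓
(planning, build): planning contains build ✓
(planning, onboarding): planning contains onboarding ✓
(planning, rehearsal): planning contains rehearsal ✓
(rehearsal, onboarding): rehearsal contains onboarding ✓
(standup, backup): standup contains backup ✓
(standup, onboarding): standup contains onboarding ✓
(standup, rehearsal): standup contains rehearsal ✓
Count: 8.

8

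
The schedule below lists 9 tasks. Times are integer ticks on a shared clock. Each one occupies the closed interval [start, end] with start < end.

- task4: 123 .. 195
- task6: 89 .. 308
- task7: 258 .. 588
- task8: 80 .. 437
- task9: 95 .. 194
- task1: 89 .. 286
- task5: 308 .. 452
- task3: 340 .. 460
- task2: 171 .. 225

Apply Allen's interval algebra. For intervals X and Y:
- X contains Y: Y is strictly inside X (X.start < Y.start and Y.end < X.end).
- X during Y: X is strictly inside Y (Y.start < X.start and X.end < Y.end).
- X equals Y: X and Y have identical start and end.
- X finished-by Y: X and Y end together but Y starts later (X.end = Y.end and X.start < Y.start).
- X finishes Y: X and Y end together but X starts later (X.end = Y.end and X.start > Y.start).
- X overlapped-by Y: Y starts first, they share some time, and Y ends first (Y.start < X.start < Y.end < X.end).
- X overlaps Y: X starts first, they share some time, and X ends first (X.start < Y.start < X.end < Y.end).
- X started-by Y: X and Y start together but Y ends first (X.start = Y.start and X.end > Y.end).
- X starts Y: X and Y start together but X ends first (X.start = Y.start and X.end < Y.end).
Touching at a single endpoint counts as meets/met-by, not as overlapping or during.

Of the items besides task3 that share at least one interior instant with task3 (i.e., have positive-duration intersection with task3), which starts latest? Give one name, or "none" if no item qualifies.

Target task3 = [340, 460].
task1 [89, 286] → before → excluded.
task2 [171, 225] → before → excluded.
task4 [123, 195] → before → excluded.
task5 [308, 452] → overlaps → candidate.
task6 [89, 308] → before → excluded.
task7 [258, 588] → contains → candidate.
task8 [80, 437] → overlaps → candidate.
task9 [95, 194] → before → excluded.
Among candidates, latest start is 308 → task5.

task5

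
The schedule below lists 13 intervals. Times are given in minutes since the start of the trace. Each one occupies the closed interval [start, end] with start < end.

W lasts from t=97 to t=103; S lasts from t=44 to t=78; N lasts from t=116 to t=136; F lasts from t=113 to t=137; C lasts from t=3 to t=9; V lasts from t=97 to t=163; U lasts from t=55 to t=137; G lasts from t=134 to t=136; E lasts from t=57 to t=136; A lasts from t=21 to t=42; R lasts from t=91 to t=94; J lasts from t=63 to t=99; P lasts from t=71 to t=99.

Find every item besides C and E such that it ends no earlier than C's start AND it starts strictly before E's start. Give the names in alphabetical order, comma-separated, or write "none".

Conditions: its end is no earlier than C's start (X.end >= t=3) AND its start is strictly before E's start (X.start < t=57).
A: end t=42 >= t=3? ✓; start t=21 < t=57? ✓ → yes.
F: end t=137 >= t=3? ✓; start t=113 < t=57? ✗ → no.
G: end t=136 >= t=3? ✓; start t=134 < t=57? ✗ → no.
J: end t=99 >= t=3? ✓; start t=63 < t=57? ✗ → no.
N: end t=136 >= t=3? ✓; start t=116 < t=57? ✗ → no.
P: end t=99 >= t=3? ✓; start t=71 < t=57? ✗ → no.
R: end t=94 >= t=3? ✓; start t=91 < t=57? ✗ → no.
S: end t=78 >= t=3? ✓; start t=44 < t=57? ✓ → yes.
U: end t=137 >= t=3? ✓; start t=55 < t=57? ✓ → yes.
V: end t=163 >= t=3? ✓; start t=97 < t=57? ✗ → no.
W: end t=103 >= t=3? ✓; start t=97 < t=57? ✗ → no.
Result: A, S, U.

A, S, U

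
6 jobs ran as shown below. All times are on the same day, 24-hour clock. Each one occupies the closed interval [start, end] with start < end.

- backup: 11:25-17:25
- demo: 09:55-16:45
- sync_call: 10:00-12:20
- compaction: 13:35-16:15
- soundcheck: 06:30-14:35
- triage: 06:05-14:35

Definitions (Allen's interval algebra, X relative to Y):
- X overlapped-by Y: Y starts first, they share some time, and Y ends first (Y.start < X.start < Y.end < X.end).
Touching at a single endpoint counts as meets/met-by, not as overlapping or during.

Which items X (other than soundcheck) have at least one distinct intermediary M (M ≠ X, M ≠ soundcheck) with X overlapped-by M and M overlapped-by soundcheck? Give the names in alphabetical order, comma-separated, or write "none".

backup

Target soundcheck = [06:30, 14:35].
Intermediaries M with M overlapped-by soundcheck: backup, compaction, demo.
Via backup — items with X overlapped-by backup: none.
Via compaction — items with X overlapped-by compaction: none.
Via demo — items with X overlapped-by demo: backup.
Union: backup.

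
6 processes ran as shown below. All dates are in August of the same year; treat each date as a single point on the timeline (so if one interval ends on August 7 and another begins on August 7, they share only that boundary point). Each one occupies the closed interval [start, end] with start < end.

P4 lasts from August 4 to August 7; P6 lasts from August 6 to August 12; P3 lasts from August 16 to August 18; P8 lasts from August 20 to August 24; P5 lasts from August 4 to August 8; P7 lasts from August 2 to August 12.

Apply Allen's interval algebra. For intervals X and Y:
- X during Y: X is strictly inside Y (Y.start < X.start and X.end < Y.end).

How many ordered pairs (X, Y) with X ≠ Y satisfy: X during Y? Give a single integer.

Checking all 30 ordered pairs for relation 'during'; matching pairs in alphabetical order:
(P4, P7): P4 during P7 ✓
(P5, P7): P5 during P7 ✓
Count: 2.

2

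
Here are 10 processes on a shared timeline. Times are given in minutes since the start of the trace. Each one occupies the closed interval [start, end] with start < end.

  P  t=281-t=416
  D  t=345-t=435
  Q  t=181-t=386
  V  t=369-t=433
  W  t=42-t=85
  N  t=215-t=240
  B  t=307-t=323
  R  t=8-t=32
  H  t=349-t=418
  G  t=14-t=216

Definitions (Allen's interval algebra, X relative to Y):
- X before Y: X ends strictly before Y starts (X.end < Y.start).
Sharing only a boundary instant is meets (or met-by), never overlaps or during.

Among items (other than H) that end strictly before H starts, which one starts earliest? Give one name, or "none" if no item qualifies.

Target H = [t=349, t=418].
B [t=307, t=323] → before → candidate.
D [t=345, t=435] → contains → excluded.
G [t=14, t=216] → before → candidate.
N [t=215, t=240] → before → candidate.
P [t=281, t=416] → overlaps → excluded.
Q [t=181, t=386] → overlaps → excluded.
R [t=8, t=32] → before → candidate.
V [t=369, t=433] → overlapped-by → excluded.
W [t=42, t=85] → before → candidate.
Among candidates, earliest start is t=8 → R.

R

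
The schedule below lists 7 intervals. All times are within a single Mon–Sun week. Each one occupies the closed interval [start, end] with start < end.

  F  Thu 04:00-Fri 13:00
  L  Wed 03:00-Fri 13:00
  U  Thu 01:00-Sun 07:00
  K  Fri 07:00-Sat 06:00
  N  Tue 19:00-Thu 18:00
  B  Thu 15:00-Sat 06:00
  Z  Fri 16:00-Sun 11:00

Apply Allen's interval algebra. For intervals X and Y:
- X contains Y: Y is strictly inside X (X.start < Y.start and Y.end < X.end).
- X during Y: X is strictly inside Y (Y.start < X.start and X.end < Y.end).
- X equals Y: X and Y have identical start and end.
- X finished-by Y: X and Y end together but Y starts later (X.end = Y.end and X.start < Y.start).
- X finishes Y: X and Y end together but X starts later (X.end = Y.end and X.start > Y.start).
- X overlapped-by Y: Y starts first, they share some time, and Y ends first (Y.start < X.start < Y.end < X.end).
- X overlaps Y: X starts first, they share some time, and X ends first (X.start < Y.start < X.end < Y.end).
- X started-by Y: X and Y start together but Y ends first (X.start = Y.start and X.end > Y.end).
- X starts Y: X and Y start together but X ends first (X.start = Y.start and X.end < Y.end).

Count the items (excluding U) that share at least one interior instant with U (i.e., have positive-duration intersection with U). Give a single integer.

6

Target U = [Thu 01:00, Sun 07:00].
B [Thu 15:00, Sat 06:00] → during → counts.
F [Thu 04:00, Fri 13:00] → during → counts.
K [Fri 07:00, Sat 06:00] → during → counts.
L [Wed 03:00, Fri 13:00] → overlaps → counts.
N [Tue 19:00, Thu 18:00] → overlaps → counts.
Z [Fri 16:00, Sun 11:00] → overlapped-by → counts.
Total: 6.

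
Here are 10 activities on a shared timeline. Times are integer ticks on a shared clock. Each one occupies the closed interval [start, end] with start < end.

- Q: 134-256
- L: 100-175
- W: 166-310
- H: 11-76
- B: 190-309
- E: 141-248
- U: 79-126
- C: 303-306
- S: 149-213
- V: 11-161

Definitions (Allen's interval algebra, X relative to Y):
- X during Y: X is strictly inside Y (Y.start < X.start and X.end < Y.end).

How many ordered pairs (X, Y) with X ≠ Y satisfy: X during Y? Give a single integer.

Checking all 90 ordered pairs for relation 'during'; matching pairs in alphabetical order:
(B, W): B during W ✓
(C, B): C during B ✓
(C, W): C during W ✓
(E, Q): E during Q ✓
(S, E): S during E ✓
(S, Q): S during Q ✓
(U, V): U during V ✓
Count: 7.

7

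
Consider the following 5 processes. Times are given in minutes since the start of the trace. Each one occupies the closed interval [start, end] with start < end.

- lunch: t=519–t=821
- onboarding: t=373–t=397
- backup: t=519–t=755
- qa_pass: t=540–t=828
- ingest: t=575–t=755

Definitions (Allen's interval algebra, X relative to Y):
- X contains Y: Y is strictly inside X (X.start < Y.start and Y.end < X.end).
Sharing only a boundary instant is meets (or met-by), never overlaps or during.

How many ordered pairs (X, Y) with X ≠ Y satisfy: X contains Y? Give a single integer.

Checking all 20 ordered pairs for relation 'contains'; matching pairs in alphabetical order:
(lunch, ingest): lunch contains ingest ✓
(qa_pass, ingest): qa_pass contains ingest ✓
Count: 2.

2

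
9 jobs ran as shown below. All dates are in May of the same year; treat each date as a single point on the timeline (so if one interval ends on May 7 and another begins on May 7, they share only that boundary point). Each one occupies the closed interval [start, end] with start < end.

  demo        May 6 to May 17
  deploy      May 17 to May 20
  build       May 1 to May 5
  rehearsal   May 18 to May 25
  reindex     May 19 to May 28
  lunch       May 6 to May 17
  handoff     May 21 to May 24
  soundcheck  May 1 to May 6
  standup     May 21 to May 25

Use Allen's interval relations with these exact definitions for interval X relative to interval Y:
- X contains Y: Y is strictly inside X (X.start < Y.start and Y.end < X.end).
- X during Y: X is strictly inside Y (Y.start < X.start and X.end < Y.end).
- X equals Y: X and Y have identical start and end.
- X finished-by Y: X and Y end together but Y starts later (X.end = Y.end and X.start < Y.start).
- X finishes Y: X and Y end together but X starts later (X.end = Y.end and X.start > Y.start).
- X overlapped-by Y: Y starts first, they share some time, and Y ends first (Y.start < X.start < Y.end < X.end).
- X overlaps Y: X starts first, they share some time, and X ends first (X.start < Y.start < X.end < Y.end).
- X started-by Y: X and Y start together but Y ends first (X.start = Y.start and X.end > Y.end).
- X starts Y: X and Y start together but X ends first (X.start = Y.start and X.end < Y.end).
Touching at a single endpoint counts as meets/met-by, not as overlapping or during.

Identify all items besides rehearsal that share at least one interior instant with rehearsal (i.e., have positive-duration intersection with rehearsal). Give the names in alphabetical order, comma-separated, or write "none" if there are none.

deploy, handoff, reindex, standup

Target rehearsal = [May 18, May 25].
build [May 1, May 5] → before → no.
demo [May 6, May 17] → before → no.
deploy [May 17, May 20] → overlaps → yes.
handoff [May 21, May 24] → during → yes.
lunch [May 6, May 17] → before → no.
reindex [May 19, May 28] → overlapped-by → yes.
soundcheck [May 1, May 6] → before → no.
standup [May 21, May 25] → finishes → yes.
Result: deploy, handoff, reindex, standup.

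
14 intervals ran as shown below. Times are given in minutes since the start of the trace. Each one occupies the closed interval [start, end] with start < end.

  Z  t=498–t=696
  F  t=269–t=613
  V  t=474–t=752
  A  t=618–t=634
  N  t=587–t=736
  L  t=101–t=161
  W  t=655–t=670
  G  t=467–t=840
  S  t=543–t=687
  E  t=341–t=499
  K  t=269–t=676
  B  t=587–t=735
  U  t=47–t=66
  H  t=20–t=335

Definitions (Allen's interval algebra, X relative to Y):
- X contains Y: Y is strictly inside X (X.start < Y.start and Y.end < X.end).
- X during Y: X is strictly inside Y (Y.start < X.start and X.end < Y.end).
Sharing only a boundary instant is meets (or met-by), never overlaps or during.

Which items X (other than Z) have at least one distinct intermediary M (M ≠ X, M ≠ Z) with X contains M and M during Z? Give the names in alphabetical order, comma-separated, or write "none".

B, G, K, N, S, V

Target Z = [t=498, t=696].
Intermediaries M with M during Z: A, S, W.
Via A — items with X contains A: B, G, K, N, S, V.
Via S — items with X contains S: G, V.
Via W — items with X contains W: B, G, K, N, S, V.
Union: B, G, K, N, S, V.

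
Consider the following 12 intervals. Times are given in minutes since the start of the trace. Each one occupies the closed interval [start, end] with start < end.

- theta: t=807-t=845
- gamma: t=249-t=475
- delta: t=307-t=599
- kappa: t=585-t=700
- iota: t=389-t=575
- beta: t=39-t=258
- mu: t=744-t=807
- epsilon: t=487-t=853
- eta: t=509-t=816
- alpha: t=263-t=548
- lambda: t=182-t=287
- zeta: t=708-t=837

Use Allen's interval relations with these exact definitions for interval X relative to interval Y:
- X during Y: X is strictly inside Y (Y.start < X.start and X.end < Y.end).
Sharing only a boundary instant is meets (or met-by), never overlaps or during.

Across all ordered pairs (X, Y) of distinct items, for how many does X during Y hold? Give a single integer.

Checking all 132 ordered pairs for relation 'during'; matching pairs in alphabetical order:
(eta, epsilon): eta during epsilon ✓
(iota, delta): iota during delta ✓
(kappa, epsilon): kappa during epsilon ✓
(kappa, eta): kappa during eta ✓
(mu, epsilon): mu during epsilon ✓
(mu, eta): mu during eta ✓
(mu, zeta): mu during zeta ✓
(theta, epsilon): theta during epsilon ✓
(zeta, epsilon): zeta during epsilon ✓
Count: 9.

9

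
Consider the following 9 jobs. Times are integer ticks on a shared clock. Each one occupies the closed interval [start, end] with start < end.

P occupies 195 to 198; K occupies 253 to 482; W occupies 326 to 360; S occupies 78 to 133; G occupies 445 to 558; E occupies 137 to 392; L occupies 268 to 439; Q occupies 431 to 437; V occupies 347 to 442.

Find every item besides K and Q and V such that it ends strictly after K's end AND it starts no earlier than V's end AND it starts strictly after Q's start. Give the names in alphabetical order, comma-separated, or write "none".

Conditions: its end is strictly after K's end (X.end > 482) AND its start is no earlier than V's end (X.start >= 442) AND its start is strictly after Q's start (X.start > 431).
E: end 392 > 482? ✗; start 137 >= 442? ✗; start 137 > 431? ✗ → no.
G: end 558 > 482? ✓; start 445 >= 442? ✓; start 445 > 431? ✓ → yes.
L: end 439 > 482? ✗; start 268 >= 442? ✗; start 268 > 431? ✗ → no.
P: end 198 > 482? ✗; start 195 >= 442? ✗; start 195 > 431? ✗ → no.
S: end 133 > 482? ✗; start 78 >= 442? ✗; start 78 > 431? ✗ → no.
W: end 360 > 482? ✗; start 326 >= 442? ✗; start 326 > 431? ✗ → no.
Result: G.

G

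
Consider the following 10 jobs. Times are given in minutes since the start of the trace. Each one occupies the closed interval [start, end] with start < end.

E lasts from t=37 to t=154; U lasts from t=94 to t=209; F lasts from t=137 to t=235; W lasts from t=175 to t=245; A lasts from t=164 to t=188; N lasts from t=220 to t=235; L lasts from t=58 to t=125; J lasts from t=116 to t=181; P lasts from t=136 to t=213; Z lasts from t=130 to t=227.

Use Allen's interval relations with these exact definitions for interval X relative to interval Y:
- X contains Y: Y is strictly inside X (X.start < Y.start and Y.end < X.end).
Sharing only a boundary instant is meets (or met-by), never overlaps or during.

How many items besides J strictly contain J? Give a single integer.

Target J = [t=116, t=181].
A [t=164, t=188] → overlapped-by → no.
E [t=37, t=154] → overlaps → no.
F [t=137, t=235] → overlapped-by → no.
L [t=58, t=125] → overlaps → no.
N [t=220, t=235] → after → no.
P [t=136, t=213] → overlapped-by → no.
U [t=94, t=209] → contains → counts.
W [t=175, t=245] → overlapped-by → no.
Z [t=130, t=227] → overlapped-by → no.
Total: 1.

1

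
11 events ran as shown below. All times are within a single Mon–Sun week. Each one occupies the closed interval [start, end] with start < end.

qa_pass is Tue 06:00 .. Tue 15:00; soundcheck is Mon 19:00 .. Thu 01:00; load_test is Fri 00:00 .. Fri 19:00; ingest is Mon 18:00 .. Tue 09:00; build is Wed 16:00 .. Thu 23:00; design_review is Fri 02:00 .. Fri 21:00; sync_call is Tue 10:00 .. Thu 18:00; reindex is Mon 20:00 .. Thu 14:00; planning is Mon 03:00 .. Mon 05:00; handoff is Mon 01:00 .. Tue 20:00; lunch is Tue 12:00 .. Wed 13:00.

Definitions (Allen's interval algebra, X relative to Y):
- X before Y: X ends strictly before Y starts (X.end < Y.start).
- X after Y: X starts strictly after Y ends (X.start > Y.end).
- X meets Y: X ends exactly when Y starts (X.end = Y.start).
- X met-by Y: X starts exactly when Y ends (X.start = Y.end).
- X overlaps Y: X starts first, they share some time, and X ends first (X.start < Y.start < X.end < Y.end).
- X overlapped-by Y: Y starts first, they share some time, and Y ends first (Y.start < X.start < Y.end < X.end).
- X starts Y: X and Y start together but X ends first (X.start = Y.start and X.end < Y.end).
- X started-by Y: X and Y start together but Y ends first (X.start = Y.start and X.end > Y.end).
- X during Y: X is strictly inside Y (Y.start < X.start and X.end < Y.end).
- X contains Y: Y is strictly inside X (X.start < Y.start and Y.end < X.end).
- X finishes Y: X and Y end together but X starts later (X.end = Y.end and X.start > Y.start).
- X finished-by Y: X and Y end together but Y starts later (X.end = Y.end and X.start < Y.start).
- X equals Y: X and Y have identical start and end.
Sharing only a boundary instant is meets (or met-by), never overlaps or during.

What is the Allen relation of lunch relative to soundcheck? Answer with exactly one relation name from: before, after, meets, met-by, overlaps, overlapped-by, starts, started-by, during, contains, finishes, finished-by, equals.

lunch = [Tue 12:00, Wed 13:00]; soundcheck = [Mon 19:00, Thu 01:00].
Compare endpoints: lunch.start > soundcheck.start, lunch.start < soundcheck.end, lunch.end > soundcheck.start, lunch.end < soundcheck.end.
That pattern is 'during'.

during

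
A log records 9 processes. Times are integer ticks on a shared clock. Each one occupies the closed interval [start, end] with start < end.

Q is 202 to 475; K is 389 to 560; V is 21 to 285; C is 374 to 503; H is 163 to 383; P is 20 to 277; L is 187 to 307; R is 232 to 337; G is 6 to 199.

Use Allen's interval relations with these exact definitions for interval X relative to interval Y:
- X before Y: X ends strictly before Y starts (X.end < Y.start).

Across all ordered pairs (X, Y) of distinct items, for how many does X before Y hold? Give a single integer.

13

Checking all 72 ordered pairs for relation 'before'; matching pairs in alphabetical order:
(G, C): G before C ✓
(G, K): G before K ✓
(G, Q): G before Q ✓
(G, R): G before R ✓
(H, K): H before K ✓
(L, C): L before C ✓
(L, K): L before K ✓
(P, C): P before C ✓
(P, K): P before K ✓
(R, C): R before C ✓
(R, K): R before K ✓
(V, C): V before C ✓
(V, K): V before K ✓
Count: 13.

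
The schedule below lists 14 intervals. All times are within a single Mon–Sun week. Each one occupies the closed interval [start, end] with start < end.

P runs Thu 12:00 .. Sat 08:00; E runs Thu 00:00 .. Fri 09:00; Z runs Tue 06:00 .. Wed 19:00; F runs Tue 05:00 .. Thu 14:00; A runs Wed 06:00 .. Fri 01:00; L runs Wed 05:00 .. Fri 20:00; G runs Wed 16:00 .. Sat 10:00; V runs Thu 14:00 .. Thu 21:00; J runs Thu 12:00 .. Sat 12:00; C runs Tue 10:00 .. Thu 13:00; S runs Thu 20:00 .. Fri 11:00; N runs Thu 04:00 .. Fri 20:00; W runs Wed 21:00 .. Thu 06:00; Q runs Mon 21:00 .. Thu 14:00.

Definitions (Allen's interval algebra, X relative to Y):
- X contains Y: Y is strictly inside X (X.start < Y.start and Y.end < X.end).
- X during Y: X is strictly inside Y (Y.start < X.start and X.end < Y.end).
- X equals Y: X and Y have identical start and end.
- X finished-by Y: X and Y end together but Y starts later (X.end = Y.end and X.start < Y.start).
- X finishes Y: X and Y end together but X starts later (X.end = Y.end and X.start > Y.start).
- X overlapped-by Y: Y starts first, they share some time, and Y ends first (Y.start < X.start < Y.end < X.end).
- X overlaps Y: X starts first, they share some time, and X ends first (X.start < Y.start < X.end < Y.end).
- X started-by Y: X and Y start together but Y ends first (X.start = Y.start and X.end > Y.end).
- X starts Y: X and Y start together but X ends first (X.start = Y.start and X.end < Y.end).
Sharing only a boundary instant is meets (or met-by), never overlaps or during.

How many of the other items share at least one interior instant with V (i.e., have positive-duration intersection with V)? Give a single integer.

8

Target V = [Thu 14:00, Thu 21:00].
A [Wed 06:00, Fri 01:00] → contains → counts.
C [Tue 10:00, Thu 13:00] → before → no.
E [Thu 00:00, Fri 09:00] → contains → counts.
F [Tue 05:00, Thu 14:00] → meets → no.
G [Wed 16:00, Sat 10:00] → contains → counts.
J [Thu 12:00, Sat 12:00] → contains → counts.
L [Wed 05:00, Fri 20:00] → contains → counts.
N [Thu 04:00, Fri 20:00] → contains → counts.
P [Thu 12:00, Sat 08:00] → contains → counts.
Q [Mon 21:00, Thu 14:00] → meets → no.
S [Thu 20:00, Fri 11:00] → overlapped-by → counts.
W [Wed 21:00, Thu 06:00] → before → no.
Z [Tue 06:00, Wed 19:00] → before → no.
Total: 8.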